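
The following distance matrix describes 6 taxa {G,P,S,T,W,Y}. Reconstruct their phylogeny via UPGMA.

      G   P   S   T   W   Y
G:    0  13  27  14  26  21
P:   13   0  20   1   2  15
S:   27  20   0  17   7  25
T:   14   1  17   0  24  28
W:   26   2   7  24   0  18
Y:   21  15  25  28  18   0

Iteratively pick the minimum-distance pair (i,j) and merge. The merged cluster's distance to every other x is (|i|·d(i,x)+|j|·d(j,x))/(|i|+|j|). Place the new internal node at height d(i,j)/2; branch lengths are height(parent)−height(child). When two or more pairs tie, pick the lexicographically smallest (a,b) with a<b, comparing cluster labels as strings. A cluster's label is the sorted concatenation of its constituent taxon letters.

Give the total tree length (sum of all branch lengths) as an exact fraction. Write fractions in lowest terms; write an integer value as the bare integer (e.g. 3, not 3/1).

step 1: merge (P,T) at d=1; branch lengths P→1/2, T→1/2; new cluster PT
  updated: d(G,PT)=27/2, d(PT,S)=37/2, d(PT,W)=13, d(PT,Y)=43/2
step 2: merge (S,W) at d=7; branch lengths S→7/2, W→7/2; new cluster SW
  updated: d(G,SW)=53/2, d(PT,SW)=63/4, d(SW,Y)=43/2
step 3: merge (G,PT) at d=27/2; branch lengths G→27/4, PT→25/4; new cluster GPT
  updated: d(GPT,SW)=58/3, d(GPT,Y)=64/3
step 4: merge (GPT,SW) at d=58/3; branch lengths GPT→35/12, SW→37/6; new cluster GPSTW
  updated: d(GPSTW,Y)=107/5
step 5: merge (GPSTW,Y) at d=107/5; branch lengths GPSTW→31/30, Y→107/10; new cluster GPSTWY
final tree: (((G:27/4,(P:1/2,T:1/2):25/4):35/12,(S:7/2,W:7/2):37/6):31/30,Y:107/10)
total length: 2509/60

2509/60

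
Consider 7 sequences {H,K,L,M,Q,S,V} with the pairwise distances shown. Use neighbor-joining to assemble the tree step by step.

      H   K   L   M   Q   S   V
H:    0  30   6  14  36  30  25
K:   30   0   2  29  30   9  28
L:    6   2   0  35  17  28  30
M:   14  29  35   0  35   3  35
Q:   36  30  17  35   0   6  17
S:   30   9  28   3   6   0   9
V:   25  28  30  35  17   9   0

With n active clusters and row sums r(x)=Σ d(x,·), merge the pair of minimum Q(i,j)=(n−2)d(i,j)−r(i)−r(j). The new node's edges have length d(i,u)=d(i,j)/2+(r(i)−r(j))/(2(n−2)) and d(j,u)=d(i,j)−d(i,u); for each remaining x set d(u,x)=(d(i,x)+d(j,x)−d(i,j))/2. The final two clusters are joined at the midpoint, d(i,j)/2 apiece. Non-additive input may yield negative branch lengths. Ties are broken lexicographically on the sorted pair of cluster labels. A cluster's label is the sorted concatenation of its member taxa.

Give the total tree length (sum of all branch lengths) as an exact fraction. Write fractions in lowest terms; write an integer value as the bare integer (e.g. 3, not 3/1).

225/4

step 1: merge (K,L) at d=2, Q=-236; branch lengths K→2, L→0; new cluster KL
  updated: d(H,KL)=17, d(KL,M)=31, d(KL,Q)=45/2, d(KL,S)=35/2, d(KL,V)=28
step 2: merge (H,M) at d=14, Q=-184; branch lengths H→15/2, M→13/2; new cluster HM
  updated: d(HM,KL)=17, d(HM,Q)=57/2, d(HM,S)=19/2, d(HM,V)=23
step 3: merge (HM,KL) at d=17, Q=-112; branch lengths HM→22/3, KL→29/3; new cluster HKLM
  updated: d(HKLM,Q)=17, d(HKLM,S)=5, d(HKLM,V)=17
step 4: merge (HKLM,S) at d=5, Q=-49; branch lengths HKLM→29/4, S→-9/4; new cluster HKLMS
  updated: d(HKLMS,Q)=9, d(HKLMS,V)=21/2
step 5: merge (HKLMS,Q) at d=9, Q=-73/2; branch lengths HKLMS→5/4, Q→31/4; new cluster HKLMQS
  updated: d(HKLMQS,V)=37/4
step 6: merge (HKLMQS,V) at d=37/4; branch lengths HKLMQS→37/8, V→37/8; new cluster HKLMQSV
final tree: (((((H:15/2,M:13/2):22/3,(K:2,L:0):29/3):29/4,S:-9/4):5/4,Q:31/4):37/8,V:37/8)
total length: 225/4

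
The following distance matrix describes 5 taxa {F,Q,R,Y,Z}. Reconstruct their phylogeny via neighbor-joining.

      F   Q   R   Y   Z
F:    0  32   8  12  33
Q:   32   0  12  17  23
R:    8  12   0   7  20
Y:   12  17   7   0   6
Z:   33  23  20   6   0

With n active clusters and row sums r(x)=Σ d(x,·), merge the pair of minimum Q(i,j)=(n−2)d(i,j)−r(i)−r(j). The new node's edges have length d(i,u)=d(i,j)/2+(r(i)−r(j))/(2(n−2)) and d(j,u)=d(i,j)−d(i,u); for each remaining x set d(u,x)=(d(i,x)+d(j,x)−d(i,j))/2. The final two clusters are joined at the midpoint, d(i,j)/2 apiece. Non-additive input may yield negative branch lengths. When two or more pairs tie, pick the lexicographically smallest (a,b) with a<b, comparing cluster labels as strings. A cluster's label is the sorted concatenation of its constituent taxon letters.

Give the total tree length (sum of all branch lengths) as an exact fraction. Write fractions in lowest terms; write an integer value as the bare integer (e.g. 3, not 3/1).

step 1: merge (F,R) at d=8, Q=-108; branch lengths F→31/3, R→-7/3; new cluster FR
  updated: d(FR,Q)=18, d(FR,Y)=11/2, d(FR,Z)=45/2
step 2: merge (FR,Q) at d=18, Q=-68; branch lengths FR→6, Q→12; new cluster FQR
  updated: d(FQR,Y)=9/4, d(FQR,Z)=55/4
step 3: merge (FQR,Y) at d=9/4, Q=-22; branch lengths FQR→5, Y→-11/4; new cluster FQRY
  updated: d(FQRY,Z)=35/4
step 4: merge (FQRY,Z) at d=35/4; branch lengths FQRY→35/8, Z→35/8; new cluster FQRYZ
final tree: ((((F:31/3,R:-7/3):6,Q:12):5,Y:-11/4):35/8,Z:35/8)
total length: 37

37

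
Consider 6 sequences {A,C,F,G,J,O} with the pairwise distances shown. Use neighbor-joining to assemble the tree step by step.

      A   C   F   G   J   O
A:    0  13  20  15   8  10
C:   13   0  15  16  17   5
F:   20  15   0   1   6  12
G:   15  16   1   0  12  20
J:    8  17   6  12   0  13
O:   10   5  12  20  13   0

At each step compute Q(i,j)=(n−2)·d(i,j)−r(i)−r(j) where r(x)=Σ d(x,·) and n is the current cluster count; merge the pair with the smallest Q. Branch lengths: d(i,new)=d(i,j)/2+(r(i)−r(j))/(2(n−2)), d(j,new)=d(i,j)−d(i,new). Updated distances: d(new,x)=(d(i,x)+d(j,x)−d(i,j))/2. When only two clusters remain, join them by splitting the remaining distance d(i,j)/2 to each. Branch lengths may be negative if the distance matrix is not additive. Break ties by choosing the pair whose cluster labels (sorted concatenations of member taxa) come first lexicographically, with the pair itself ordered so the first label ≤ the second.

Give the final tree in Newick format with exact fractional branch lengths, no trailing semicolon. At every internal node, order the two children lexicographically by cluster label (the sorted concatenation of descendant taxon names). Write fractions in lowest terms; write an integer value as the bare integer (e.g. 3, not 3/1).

1. join F+G (d=1, Q=-114) ⇒ FG; edges |F|=-3/4, |G|=7/4
  updated: d(A,FG)=17, d(C,FG)=15, d(FG,J)=17/2, d(FG,O)=31/2
2. join C+O (d=5, Q=-157/2) ⇒ CO; edges |C|=43/12, |O|=17/12
  updated: d(A,CO)=9, d(CO,FG)=51/4, d(CO,J)=25/2
3. join A+CO (d=9, Q=-201/4) ⇒ ACO; edges |A|=71/16, |CO|=73/16
  updated: d(ACO,FG)=83/8, d(ACO,J)=23/4
4. join ACO+FG (d=83/8, Q=-197/8) ⇒ ACFGO; edges |ACO|=61/16, |FG|=105/16
  updated: d(ACFGO,J)=31/16
5. join ACFGO+J (d=31/16) ⇒ ACFGJO; edges |ACFGO|=31/32, |J|=31/32
final tree: (((A:71/16,(C:43/12,O:17/12):73/16):61/16,(F:-3/4,G:7/4):105/16):31/32,J:31/32)
total length: 437/16

(((A:71/16,(C:43/12,O:17/12):73/16):61/16,(F:-3/4,G:7/4):105/16):31/32,J:31/32)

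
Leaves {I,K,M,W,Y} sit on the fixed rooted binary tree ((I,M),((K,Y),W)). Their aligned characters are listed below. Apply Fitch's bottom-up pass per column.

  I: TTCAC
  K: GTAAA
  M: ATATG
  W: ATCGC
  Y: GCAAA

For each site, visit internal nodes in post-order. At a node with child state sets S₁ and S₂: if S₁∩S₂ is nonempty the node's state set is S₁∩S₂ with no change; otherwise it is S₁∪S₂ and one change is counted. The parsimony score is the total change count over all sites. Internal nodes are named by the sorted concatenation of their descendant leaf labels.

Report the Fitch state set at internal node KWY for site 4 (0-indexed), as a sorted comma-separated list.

A,C

IM@0: {T} ∪ {A} = {A,T} (union, +1)
KY@0: {G} ∩ {G} = {G} (intersection, +0)
KWY@0: {G} ∪ {A} = {A,G} (union, +1)
IKMWY@0: {A,T} ∩ {A,G} = {A} (intersection, +0)
IM@1: {T} ∩ {T} = {T} (intersection, +0)
KY@1: {T} ∪ {C} = {C,T} (union, +1)
KWY@1: {C,T} ∩ {T} = {T} (intersection, +0)
IKMWY@1: {T} ∩ {T} = {T} (intersection, +0)
IM@2: {C} ∪ {A} = {A,C} (union, +1)
KY@2: {A} ∩ {A} = {A} (intersection, +0)
KWY@2: {A} ∪ {C} = {A,C} (union, +1)
IKMWY@2: {A,C} ∩ {A,C} = {A,C} (intersection, +0)
IM@3: {A} ∪ {T} = {A,T} (union, +1)
KY@3: {A} ∩ {A} = {A} (intersection, +0)
KWY@3: {A} ∪ {G} = {A,G} (union, +1)
IKMWY@3: {A,T} ∩ {A,G} = {A} (intersection, +0)
IM@4: {C} ∪ {G} = {C,G} (union, +1)
KY@4: {A} ∩ {A} = {A} (intersection, +0)
KWY@4: {A} ∪ {C} = {A,C} (union, +1)
IKMWY@4: {C,G} ∩ {A,C} = {C} (intersection, +0)
per-site changes: [2, 1, 2, 2, 2]; total = 9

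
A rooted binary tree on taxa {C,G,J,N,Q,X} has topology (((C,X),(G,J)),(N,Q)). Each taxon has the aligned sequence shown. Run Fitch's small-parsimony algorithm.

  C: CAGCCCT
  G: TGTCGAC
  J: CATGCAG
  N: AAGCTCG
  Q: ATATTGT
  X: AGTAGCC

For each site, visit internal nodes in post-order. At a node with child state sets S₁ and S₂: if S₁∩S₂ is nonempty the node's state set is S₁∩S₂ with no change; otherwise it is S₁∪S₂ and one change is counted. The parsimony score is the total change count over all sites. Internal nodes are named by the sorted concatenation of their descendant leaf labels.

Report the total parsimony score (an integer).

CX@0: {C} ∪ {A} = {A,C} (union, +1)
GJ@0: {T} ∪ {C} = {C,T} (union, +1)
CGJX@0: {A,C} ∩ {C,T} = {C} (intersection, +0)
NQ@0: {A} ∩ {A} = {A} (intersection, +0)
CGJNQX@0: {C} ∪ {A} = {A,C} (union, +1)
CX@1: {A} ∪ {G} = {A,G} (union, +1)
GJ@1: {G} ∪ {A} = {A,G} (union, +1)
CGJX@1: {A,G} ∩ {A,G} = {A,G} (intersection, +0)
NQ@1: {A} ∪ {T} = {A,T} (union, +1)
CGJNQX@1: {A,G} ∩ {A,T} = {A} (intersection, +0)
CX@2: {G} ∪ {T} = {G,T} (union, +1)
GJ@2: {T} ∩ {T} = {T} (intersection, +0)
CGJX@2: {G,T} ∩ {T} = {T} (intersection, +0)
NQ@2: {G} ∪ {A} = {A,G} (union, +1)
CGJNQX@2: {T} ∪ {A,G} = {A,G,T} (union, +1)
CX@3: {C} ∪ {A} = {A,C} (union, +1)
GJ@3: {C} ∪ {G} = {C,G} (union, +1)
CGJX@3: {A,C} ∩ {C,G} = {C} (intersection, +0)
NQ@3: {C} ∪ {T} = {C,T} (union, +1)
CGJNQX@3: {C} ∩ {C,T} = {C} (intersection, +0)
CX@4: {C} ∪ {G} = {C,G} (union, +1)
GJ@4: {G} ∪ {C} = {C,G} (union, +1)
CGJX@4: {C,G} ∩ {C,G} = {C,G} (intersection, +0)
NQ@4: {T} ∩ {T} = {T} (intersection, +0)
CGJNQX@4: {C,G} ∪ {T} = {C,G,T} (union, +1)
CX@5: {C} ∩ {C} = {C} (intersection, +0)
GJ@5: {A} ∩ {A} = {A} (intersection, +0)
CGJX@5: {C} ∪ {A} = {A,C} (union, +1)
NQ@5: {C} ∪ {G} = {C,G} (union, +1)
CGJNQX@5: {A,C} ∩ {C,G} = {C} (intersection, +0)
CX@6: {T} ∪ {C} = {C,T} (union, +1)
GJ@6: {C} ∪ {G} = {C,G} (union, +1)
CGJX@6: {C,T} ∩ {C,G} = {C} (intersection, +0)
NQ@6: {G} ∪ {T} = {G,T} (union, +1)
CGJNQX@6: {C} ∪ {G,T} = {C,G,T} (union, +1)
per-site changes: [3, 3, 3, 3, 3, 2, 4]; total = 21

21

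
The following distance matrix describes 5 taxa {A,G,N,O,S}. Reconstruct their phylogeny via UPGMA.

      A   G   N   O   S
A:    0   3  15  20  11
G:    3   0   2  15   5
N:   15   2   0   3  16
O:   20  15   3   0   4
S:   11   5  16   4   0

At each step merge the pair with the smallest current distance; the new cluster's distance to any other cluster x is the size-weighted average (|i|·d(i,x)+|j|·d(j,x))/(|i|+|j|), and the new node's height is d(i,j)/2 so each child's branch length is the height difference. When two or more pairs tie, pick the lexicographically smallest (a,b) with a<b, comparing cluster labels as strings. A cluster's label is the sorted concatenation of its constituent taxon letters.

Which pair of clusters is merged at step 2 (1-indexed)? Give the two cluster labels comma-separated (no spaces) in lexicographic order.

iteration 1: select G,N (d=2); attach at lengths (1, 1); label the merged cluster GN
  updated: d(A,GN)=9, d(GN,O)=9, d(GN,S)=21/2
iteration 2: select O,S (d=4); attach at lengths (2, 2); label the merged cluster OS
  updated: d(A,OS)=31/2, d(GN,OS)=39/4
iteration 3: select A,GN (d=9); attach at lengths (9/2, 7/2); label the merged cluster AGN
  updated: d(AGN,OS)=35/3
iteration 4: select AGN,OS (d=35/3); attach at lengths (4/3, 23/6); label the merged cluster AGNOS
final tree: ((A:9/2,(G:1,N:1):7/2):4/3,(O:2,S:2):23/6)
total length: 115/6

O,S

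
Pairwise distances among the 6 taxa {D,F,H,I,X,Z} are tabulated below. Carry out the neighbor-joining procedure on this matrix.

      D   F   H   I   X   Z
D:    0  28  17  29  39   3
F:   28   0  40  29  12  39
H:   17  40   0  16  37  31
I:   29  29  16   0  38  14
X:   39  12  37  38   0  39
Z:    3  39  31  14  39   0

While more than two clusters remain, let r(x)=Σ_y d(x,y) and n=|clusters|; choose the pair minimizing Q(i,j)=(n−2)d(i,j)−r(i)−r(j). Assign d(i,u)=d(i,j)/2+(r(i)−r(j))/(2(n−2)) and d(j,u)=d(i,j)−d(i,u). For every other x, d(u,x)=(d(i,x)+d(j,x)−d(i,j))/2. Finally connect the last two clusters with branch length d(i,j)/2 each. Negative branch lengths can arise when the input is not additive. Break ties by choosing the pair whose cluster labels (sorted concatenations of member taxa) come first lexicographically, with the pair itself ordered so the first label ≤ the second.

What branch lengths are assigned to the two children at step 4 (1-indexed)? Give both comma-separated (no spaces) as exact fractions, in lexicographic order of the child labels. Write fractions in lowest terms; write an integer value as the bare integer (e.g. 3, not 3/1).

13/4,79/8

iteration 1: select F,X (d=12, Q=-265); attach at lengths (31/8, 65/8); label the merged cluster FX
  updated: d(D,FX)=55/2, d(FX,H)=65/2, d(FX,I)=55/2, d(FX,Z)=33
iteration 2: select D,Z (d=3, Q=-297/2); attach at lengths (3/4, 9/4); label the merged cluster DZ
  updated: d(DZ,FX)=115/4, d(DZ,H)=45/2, d(DZ,I)=20
iteration 3: select DZ,FX (d=115/4, Q=-205/2); attach at lengths (10, 75/4); label the merged cluster DFXZ
  updated: d(DFXZ,H)=105/8, d(DFXZ,I)=75/8
iteration 4: select DFXZ,H (d=105/8, Q=-77/2); attach at lengths (13/4, 79/8); label the merged cluster DFHXZ
  updated: d(DFHXZ,I)=49/8
iteration 5: select DFHXZ,I (d=49/8); attach at lengths (49/16, 49/16); label the merged cluster DFHIXZ
final tree: ((((D:3/4,Z:9/4):10,(F:31/8,X:65/8):75/4):13/4,H:79/8):49/16,I:49/16)
total length: 63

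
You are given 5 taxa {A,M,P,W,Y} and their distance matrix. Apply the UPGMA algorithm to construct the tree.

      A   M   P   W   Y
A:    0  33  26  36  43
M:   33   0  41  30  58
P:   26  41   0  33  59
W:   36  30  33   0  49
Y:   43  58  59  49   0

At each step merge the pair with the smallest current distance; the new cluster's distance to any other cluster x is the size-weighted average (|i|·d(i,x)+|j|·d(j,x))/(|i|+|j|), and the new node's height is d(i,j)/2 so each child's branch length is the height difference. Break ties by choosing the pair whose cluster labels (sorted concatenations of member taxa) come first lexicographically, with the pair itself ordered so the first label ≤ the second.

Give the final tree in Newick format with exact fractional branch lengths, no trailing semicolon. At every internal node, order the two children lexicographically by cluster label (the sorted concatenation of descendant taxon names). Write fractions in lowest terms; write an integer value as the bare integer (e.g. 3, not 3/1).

step 1: merge (A,P) at d=26; branch lengths A→13, P→13; new cluster AP
  updated: d(AP,M)=37, d(AP,W)=69/2, d(AP,Y)=51
step 2: merge (M,W) at d=30; branch lengths M→15, W→15; new cluster MW
  updated: d(AP,MW)=143/4, d(MW,Y)=107/2
step 3: merge (AP,MW) at d=143/4; branch lengths AP→39/8, MW→23/8; new cluster AMPW
  updated: d(AMPW,Y)=209/4
step 4: merge (AMPW,Y) at d=209/4; branch lengths AMPW→33/4, Y→209/8; new cluster AMPWY
final tree: (((A:13,P:13):39/8,(M:15,W:15):23/8):33/4,Y:209/8)
total length: 785/8

(((A:13,P:13):39/8,(M:15,W:15):23/8):33/4,Y:209/8)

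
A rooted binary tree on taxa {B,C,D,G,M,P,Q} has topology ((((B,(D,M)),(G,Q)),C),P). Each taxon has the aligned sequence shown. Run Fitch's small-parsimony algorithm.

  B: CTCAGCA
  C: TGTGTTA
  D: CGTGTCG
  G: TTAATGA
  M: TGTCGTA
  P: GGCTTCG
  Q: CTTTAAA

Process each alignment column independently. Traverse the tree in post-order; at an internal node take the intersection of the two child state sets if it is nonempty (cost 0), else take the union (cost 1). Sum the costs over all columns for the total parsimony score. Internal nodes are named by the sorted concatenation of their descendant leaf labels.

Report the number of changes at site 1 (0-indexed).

2

[col 0] DM: children D:{C}, M:{T} ∪→ {C,T}; cost 1
[col 0] BDM: children B:{C}, DM:{C,T} ∩→ {C}; cost 0
[col 0] GQ: children G:{T}, Q:{C} ∪→ {C,T}; cost 1
[col 0] BDGMQ: children BDM:{C}, GQ:{C,T} ∩→ {C}; cost 0
[col 0] BCDGMQ: children BDGMQ:{C}, C:{T} ∪→ {C,T}; cost 1
[col 0] BCDGMPQ: children BCDGMQ:{C,T}, P:{G} ∪→ {C,G,T}; cost 1
[col 1] DM: children D:{G}, M:{G} ∩→ {G}; cost 0
[col 1] BDM: children B:{T}, DM:{G} ∪→ {G,T}; cost 1
[col 1] GQ: children G:{T}, Q:{T} ∩→ {T}; cost 0
[col 1] BDGMQ: children BDM:{G,T}, GQ:{T} ∩→ {T}; cost 0
[col 1] BCDGMQ: children BDGMQ:{T}, C:{G} ∪→ {G,T}; cost 1
[col 1] BCDGMPQ: children BCDGMQ:{G,T}, P:{G} ∩→ {G}; cost 0
[col 2] DM: children D:{T}, M:{T} ∩→ {T}; cost 0
[col 2] BDM: children B:{C}, DM:{T} ∪→ {C,T}; cost 1
[col 2] GQ: children G:{A}, Q:{T} ∪→ {A,T}; cost 1
[col 2] BDGMQ: children BDM:{C,T}, GQ:{A,T} ∩→ {T}; cost 0
[col 2] BCDGMQ: children BDGMQ:{T}, C:{T} ∩→ {T}; cost 0
[col 2] BCDGMPQ: children BCDGMQ:{T}, P:{C} ∪→ {C,T}; cost 1
[col 3] DM: children D:{G}, M:{C} ∪→ {C,G}; cost 1
[col 3] BDM: children B:{A}, DM:{C,G} ∪→ {A,C,G}; cost 1
[col 3] GQ: children G:{A}, Q:{T} ∪→ {A,T}; cost 1
[col 3] BDGMQ: children BDM:{A,C,G}, GQ:{A,T} ∩→ {A}; cost 0
[col 3] BCDGMQ: children BDGMQ:{A}, C:{G} ∪→ {A,G}; cost 1
[col 3] BCDGMPQ: children BCDGMQ:{A,G}, P:{T} ∪→ {A,G,T}; cost 1
[col 4] DM: children D:{T}, M:{G} ∪→ {G,T}; cost 1
[col 4] BDM: children B:{G}, DM:{G,T} ∩→ {G}; cost 0
[col 4] GQ: children G:{T}, Q:{A} ∪→ {A,T}; cost 1
[col 4] BDGMQ: children BDM:{G}, GQ:{A,T} ∪→ {A,G,T}; cost 1
[col 4] BCDGMQ: children BDGMQ:{A,G,T}, C:{T} ∩→ {T}; cost 0
[col 4] BCDGMPQ: children BCDGMQ:{T}, P:{T} ∩→ {T}; cost 0
[col 5] DM: children D:{C}, M:{T} ∪→ {C,T}; cost 1
[col 5] BDM: children B:{C}, DM:{C,T} ∩→ {C}; cost 0
[col 5] GQ: children G:{G}, Q:{A} ∪→ {A,G}; cost 1
[col 5] BDGMQ: children BDM:{C}, GQ:{A,G} ∪→ {A,C,G}; cost 1
[col 5] BCDGMQ: children BDGMQ:{A,C,G}, C:{T} ∪→ {A,C,G,T}; cost 1
[col 5] BCDGMPQ: children BCDGMQ:{A,C,G,T}, P:{C} ∩→ {C}; cost 0
[col 6] DM: children D:{G}, M:{A} ∪→ {A,G}; cost 1
[col 6] BDM: children B:{A}, DM:{A,G} ∩→ {A}; cost 0
[col 6] GQ: children G:{A}, Q:{A} ∩→ {A}; cost 0
[col 6] BDGMQ: children BDM:{A}, GQ:{A} ∩→ {A}; cost 0
[col 6] BCDGMQ: children BDGMQ:{A}, C:{A} ∩→ {A}; cost 0
[col 6] BCDGMPQ: children BCDGMQ:{A}, P:{G} ∪→ {A,G}; cost 1
per-site changes: [4, 2, 3, 5, 3, 4, 2]; total = 23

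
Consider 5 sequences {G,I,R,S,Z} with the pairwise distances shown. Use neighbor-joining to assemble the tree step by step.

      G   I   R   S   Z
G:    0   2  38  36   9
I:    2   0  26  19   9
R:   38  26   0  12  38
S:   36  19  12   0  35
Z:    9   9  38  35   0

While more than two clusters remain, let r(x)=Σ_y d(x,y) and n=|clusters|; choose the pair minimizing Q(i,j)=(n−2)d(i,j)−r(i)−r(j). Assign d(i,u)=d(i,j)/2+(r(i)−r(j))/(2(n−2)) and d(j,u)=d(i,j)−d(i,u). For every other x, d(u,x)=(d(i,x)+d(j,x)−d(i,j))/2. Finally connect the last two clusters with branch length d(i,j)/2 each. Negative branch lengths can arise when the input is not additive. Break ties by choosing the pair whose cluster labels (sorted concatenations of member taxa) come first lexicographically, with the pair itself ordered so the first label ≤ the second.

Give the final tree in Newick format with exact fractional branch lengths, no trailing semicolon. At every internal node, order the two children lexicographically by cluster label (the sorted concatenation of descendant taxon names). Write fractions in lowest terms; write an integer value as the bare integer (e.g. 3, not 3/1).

(((G:23/8,Z:49/8):43/8,I:-35/8):167/16,(R:8,S:4):167/16)

iteration 1: select R,S (d=12, Q=-180); attach at lengths (8, 4); label the merged cluster RS
  updated: d(G,RS)=31, d(I,RS)=33/2, d(RS,Z)=61/2
iteration 2: select G,Z (d=9, Q=-145/2); attach at lengths (23/8, 49/8); label the merged cluster GZ
  updated: d(GZ,I)=1, d(GZ,RS)=105/4
iteration 3: select GZ,I (d=1, Q=-175/4); attach at lengths (43/8, -35/8); label the merged cluster GIZ
  updated: d(GIZ,RS)=167/8
iteration 4: select GIZ,RS (d=167/8); attach at lengths (167/16, 167/16); label the merged cluster GIRSZ
final tree: (((G:23/8,Z:49/8):43/8,I:-35/8):167/16,(R:8,S:4):167/16)
total length: 343/8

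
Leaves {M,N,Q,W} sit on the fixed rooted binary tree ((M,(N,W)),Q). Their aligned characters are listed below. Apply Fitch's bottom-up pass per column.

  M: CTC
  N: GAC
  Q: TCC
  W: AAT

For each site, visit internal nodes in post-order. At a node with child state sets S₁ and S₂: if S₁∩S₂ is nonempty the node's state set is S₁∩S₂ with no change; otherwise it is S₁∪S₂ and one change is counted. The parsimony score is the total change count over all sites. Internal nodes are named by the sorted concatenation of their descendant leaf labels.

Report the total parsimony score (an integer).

6

[col 0] NW: children N:{G}, W:{A} ∪→ {A,G}; cost 1
[col 0] MNW: children M:{C}, NW:{A,G} ∪→ {A,C,G}; cost 1
[col 0] MNQW: children MNW:{A,C,G}, Q:{T} ∪→ {A,C,G,T}; cost 1
[col 1] NW: children N:{A}, W:{A} ∩→ {A}; cost 0
[col 1] MNW: children M:{T}, NW:{A} ∪→ {A,T}; cost 1
[col 1] MNQW: children MNW:{A,T}, Q:{C} ∪→ {A,C,T}; cost 1
[col 2] NW: children N:{C}, W:{T} ∪→ {C,T}; cost 1
[col 2] MNW: children M:{C}, NW:{C,T} ∩→ {C}; cost 0
[col 2] MNQW: children MNW:{C}, Q:{C} ∩→ {C}; cost 0
per-site changes: [3, 2, 1]; total = 6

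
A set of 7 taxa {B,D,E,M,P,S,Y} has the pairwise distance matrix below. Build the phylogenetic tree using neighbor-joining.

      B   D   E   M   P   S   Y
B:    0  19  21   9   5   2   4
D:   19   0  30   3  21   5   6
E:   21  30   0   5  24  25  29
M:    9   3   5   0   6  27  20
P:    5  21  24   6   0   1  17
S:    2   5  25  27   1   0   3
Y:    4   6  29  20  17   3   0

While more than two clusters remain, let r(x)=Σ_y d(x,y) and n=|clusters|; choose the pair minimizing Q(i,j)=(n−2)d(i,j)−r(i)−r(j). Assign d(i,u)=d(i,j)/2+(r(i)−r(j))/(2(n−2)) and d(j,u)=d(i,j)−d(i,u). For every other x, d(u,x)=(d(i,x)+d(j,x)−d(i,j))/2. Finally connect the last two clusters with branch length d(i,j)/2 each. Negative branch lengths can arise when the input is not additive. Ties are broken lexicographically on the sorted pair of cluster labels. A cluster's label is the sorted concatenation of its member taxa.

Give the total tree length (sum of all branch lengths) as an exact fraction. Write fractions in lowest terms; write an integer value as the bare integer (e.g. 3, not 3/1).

iteration 1: select E,M (d=5, Q=-179); attach at lengths (89/10, -39/10); label the merged cluster EM
  updated: d(B,EM)=25/2, d(D,EM)=14, d(EM,P)=25/2, d(EM,S)=47/2, d(EM,Y)=22
iteration 2: select D,EM (d=14, Q=-187/2); attach at lengths (73/16, 151/16); label the merged cluster DEM
  updated: d(B,DEM)=35/4, d(DEM,P)=39/4, d(DEM,S)=29/4, d(DEM,Y)=7
iteration 3: select P,S (d=1, Q=-43); attach at lengths (15/4, -11/4); label the merged cluster PS
  updated: d(B,PS)=3, d(DEM,PS)=8, d(PS,Y)=19/2
iteration 4: select B,PS (d=3, Q=-121/4); attach at lengths (5/16, 43/16); label the merged cluster BPS
  updated: d(BPS,DEM)=55/8, d(BPS,Y)=21/4
iteration 5: select BPS,DEM (d=55/8, Q=-153/8); attach at lengths (41/16, 69/16); label the merged cluster BDEMPS
  updated: d(BDEMPS,Y)=43/16
iteration 6: select BDEMPS,Y (d=43/16); attach at lengths (43/32, 43/32); label the merged cluster BDEMPSY
final tree: (((B:5/16,(P:15/4,S:-11/4):43/16):41/16,(D:73/16,(E:89/10,M:-39/10):151/16):69/16):43/32,Y:43/32)
total length: 521/16

521/16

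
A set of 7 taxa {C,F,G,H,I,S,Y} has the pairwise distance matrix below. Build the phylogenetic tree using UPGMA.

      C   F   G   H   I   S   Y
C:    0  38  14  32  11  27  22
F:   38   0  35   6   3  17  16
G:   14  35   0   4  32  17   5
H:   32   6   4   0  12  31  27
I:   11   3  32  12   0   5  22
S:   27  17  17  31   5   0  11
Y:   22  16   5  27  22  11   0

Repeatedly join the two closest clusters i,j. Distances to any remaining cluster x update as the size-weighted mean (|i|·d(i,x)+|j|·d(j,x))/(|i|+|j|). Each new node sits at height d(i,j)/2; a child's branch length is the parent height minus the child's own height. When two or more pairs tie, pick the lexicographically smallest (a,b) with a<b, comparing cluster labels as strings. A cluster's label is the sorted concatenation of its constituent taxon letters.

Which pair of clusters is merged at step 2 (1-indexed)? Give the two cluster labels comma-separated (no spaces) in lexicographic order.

step 1: merge (F,I) at d=3; branch lengths F→3/2, I→3/2; new cluster FI
  updated: d(C,FI)=49/2, d(FI,G)=67/2, d(FI,H)=9, d(FI,S)=11, d(FI,Y)=19
step 2: merge (G,H) at d=4; branch lengths G→2, H→2; new cluster GH
  updated: d(C,GH)=23, d(FI,GH)=85/4, d(GH,S)=24, d(GH,Y)=16
step 3: merge (FI,S) at d=11; branch lengths FI→4, S→11/2; new cluster FIS
  updated: d(C,FIS)=76/3, d(FIS,GH)=133/6, d(FIS,Y)=49/3
step 4: merge (GH,Y) at d=16; branch lengths GH→6, Y→8; new cluster GHY
  updated: d(C,GHY)=68/3, d(FIS,GHY)=182/9
step 5: merge (FIS,GHY) at d=182/9; branch lengths FIS→83/18, GHY→19/9; new cluster FGHISY
  updated: d(C,FGHISY)=24
step 6: merge (C,FGHISY) at d=24; branch lengths C→12, FGHISY→17/9; new cluster CFGHISY
final tree: (C:12,(((F:3/2,I:3/2):4,S:11/2):83/18,((G:2,H:2):6,Y:8):19/9):17/9)
total length: 460/9

G,H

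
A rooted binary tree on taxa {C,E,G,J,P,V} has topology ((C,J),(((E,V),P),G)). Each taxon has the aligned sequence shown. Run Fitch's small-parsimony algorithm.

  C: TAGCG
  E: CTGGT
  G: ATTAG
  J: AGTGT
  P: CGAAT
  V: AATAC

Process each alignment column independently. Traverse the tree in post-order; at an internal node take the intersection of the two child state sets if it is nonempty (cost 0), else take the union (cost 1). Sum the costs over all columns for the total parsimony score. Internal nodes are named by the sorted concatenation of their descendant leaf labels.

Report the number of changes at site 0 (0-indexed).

3

site 0, node CJ: C={T} ∪ J={A} → {A,T} (+1)
site 0, node EV: E={C} ∪ V={A} → {A,C} (+1)
site 0, node EPV: EV={A,C} ∩ P={C} → {C} (+0)
site 0, node EGPV: EPV={C} ∪ G={A} → {A,C} (+1)
site 0, node CEGJPV: CJ={A,T} ∩ EGPV={A,C} → {A} (+0)
site 1, node CJ: C={A} ∪ J={G} → {A,G} (+1)
site 1, node EV: E={T} ∪ V={A} → {A,T} (+1)
site 1, node EPV: EV={A,T} ∪ P={G} → {A,G,T} (+1)
site 1, node EGPV: EPV={A,G,T} ∩ G={T} → {T} (+0)
site 1, node CEGJPV: CJ={A,G} ∪ EGPV={T} → {A,G,T} (+1)
site 2, node CJ: C={G} ∪ J={T} → {G,T} (+1)
site 2, node EV: E={G} ∪ V={T} → {G,T} (+1)
site 2, node EPV: EV={G,T} ∪ P={A} → {A,G,T} (+1)
site 2, node EGPV: EPV={A,G,T} ∩ G={T} → {T} (+0)
site 2, node CEGJPV: CJ={G,T} ∩ EGPV={T} → {T} (+0)
site 3, node CJ: C={C} ∪ J={G} → {C,G} (+1)
site 3, node EV: E={G} ∪ V={A} → {A,G} (+1)
site 3, node EPV: EV={A,G} ∩ P={A} → {A} (+0)
site 3, node EGPV: EPV={A} ∩ G={A} → {A} (+0)
site 3, node CEGJPV: CJ={C,G} ∪ EGPV={A} → {A,C,G} (+1)
site 4, node CJ: C={G} ∪ J={T} → {G,T} (+1)
site 4, node EV: E={T} ∪ V={C} → {C,T} (+1)
site 4, node EPV: EV={C,T} ∩ P={T} → {T} (+0)
site 4, node EGPV: EPV={T} ∪ G={G} → {G,T} (+1)
site 4, node CEGJPV: CJ={G,T} ∩ EGPV={G,T} → {G,T} (+0)
per-site changes: [3, 4, 3, 3, 3]; total = 16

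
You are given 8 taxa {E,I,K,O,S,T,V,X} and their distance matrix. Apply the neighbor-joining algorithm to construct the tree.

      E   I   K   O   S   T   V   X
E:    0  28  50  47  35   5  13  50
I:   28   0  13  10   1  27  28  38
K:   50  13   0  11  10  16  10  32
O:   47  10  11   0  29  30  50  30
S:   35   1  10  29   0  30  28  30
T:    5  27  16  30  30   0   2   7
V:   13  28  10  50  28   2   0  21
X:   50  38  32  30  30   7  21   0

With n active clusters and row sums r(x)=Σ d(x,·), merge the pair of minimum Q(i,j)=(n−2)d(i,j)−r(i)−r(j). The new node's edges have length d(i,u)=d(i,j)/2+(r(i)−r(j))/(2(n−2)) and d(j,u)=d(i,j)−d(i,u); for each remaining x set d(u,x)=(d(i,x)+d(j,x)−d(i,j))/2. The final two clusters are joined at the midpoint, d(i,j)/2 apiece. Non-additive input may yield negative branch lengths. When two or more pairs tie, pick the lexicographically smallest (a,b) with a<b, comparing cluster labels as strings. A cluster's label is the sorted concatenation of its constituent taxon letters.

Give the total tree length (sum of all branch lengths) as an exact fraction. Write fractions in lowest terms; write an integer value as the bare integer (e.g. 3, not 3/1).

step 1: merge (E,T) at d=5, Q=-315; branch lengths E→47/4, T→-27/4; new cluster ET
  updated: d(ET,I)=25, d(ET,K)=61/2, d(ET,O)=36, d(ET,S)=30, d(ET,V)=5, d(ET,X)=26
step 2: merge (ET,V) at d=5, Q=-539/2; branch lengths ET→71/20, V→29/20; new cluster ETV
  updated: d(ETV,I)=24, d(ETV,K)=71/4, d(ETV,O)=81/2, d(ETV,S)=53/2, d(ETV,X)=21
step 3: merge (ETV,X) at d=21, Q=-787/4; branch lengths ETV→251/32, X→421/32; new cluster ETVX
  updated: d(ETVX,I)=41/2, d(ETVX,K)=115/8, d(ETVX,O)=99/4, d(ETVX,S)=71/4
step 4: merge (I,S) at d=1, Q=-397/4; branch lengths I→-41/24, S→65/24; new cluster IS
  updated: d(ETVX,IS)=149/8, d(IS,K)=11, d(IS,O)=19
step 5: merge (ETVX,IS) at d=149/8, Q=-553/8; branch lengths ETVX→371/32, IS→225/32; new cluster EISTVX
  updated: d(EISTVX,K)=27/8, d(EISTVX,O)=201/16
step 6: merge (EISTVX,K) at d=27/8, Q=-431/16; branch lengths EISTVX→79/32, K→29/32; new cluster EIKSTVX
  updated: d(EIKSTVX,O)=323/32
step 7: merge (EIKSTVX,O) at d=323/32; branch lengths EIKSTVX→323/64, O→323/64; new cluster EIKOSTVX
final tree: ((((((E:47/4,T:-27/4):71/20,V:29/20):251/32,X:421/32):371/32,(I:-41/24,S:65/24):225/32):79/32,K:29/32):323/64,O:323/64)
total length: 2051/32

2051/32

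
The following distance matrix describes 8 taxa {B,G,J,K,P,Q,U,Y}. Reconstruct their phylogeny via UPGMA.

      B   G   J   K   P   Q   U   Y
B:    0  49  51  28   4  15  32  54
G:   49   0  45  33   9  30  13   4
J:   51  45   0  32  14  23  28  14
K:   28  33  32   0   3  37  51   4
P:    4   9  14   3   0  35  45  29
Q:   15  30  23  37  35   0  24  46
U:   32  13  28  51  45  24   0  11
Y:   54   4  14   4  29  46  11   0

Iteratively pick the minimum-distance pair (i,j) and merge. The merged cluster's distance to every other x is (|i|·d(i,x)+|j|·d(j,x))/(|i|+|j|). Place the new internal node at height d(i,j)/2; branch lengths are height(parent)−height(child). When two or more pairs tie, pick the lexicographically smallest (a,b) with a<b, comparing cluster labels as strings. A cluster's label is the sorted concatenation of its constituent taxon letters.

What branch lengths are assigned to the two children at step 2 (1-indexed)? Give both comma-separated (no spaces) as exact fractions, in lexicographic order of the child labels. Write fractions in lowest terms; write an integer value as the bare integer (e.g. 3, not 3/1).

step 1: merge (K,P) at d=3; branch lengths K→3/2, P→3/2; new cluster KP
  updated: d(B,KP)=16, d(G,KP)=21, d(J,KP)=23, d(KP,Q)=36, d(KP,U)=48, d(KP,Y)=33/2
step 2: merge (G,Y) at d=4; branch lengths G→2, Y→2; new cluster GY
  updated: d(B,GY)=103/2, d(GY,J)=59/2, d(GY,KP)=75/4, d(GY,Q)=38, d(GY,U)=12
step 3: merge (GY,U) at d=12; branch lengths GY→4, U→6; new cluster GUY
  updated: d(B,GUY)=45, d(GUY,J)=29, d(GUY,KP)=57/2, d(GUY,Q)=100/3
step 4: merge (B,Q) at d=15; branch lengths B→15/2, Q→15/2; new cluster BQ
  updated: d(BQ,GUY)=235/6, d(BQ,J)=37, d(BQ,KP)=26
step 5: merge (J,KP) at d=23; branch lengths J→23/2, KP→10; new cluster JKP
  updated: d(BQ,JKP)=89/3, d(GUY,JKP)=86/3
step 6: merge (GUY,JKP) at d=86/3; branch lengths GUY→25/3, JKP→17/6; new cluster GJKPUY
  updated: d(BQ,GJKPUY)=413/12
step 7: merge (BQ,GJKPUY) at d=413/12; branch lengths BQ→233/24, GJKPUY→23/8; new cluster BGJKPQUY
final tree: ((B:15/2,Q:15/2):233/24,(((G:2,Y:2):4,U:6):25/3,(J:23/2,(K:3/2,P:3/2):10):17/6):23/8)
total length: 309/4

2,2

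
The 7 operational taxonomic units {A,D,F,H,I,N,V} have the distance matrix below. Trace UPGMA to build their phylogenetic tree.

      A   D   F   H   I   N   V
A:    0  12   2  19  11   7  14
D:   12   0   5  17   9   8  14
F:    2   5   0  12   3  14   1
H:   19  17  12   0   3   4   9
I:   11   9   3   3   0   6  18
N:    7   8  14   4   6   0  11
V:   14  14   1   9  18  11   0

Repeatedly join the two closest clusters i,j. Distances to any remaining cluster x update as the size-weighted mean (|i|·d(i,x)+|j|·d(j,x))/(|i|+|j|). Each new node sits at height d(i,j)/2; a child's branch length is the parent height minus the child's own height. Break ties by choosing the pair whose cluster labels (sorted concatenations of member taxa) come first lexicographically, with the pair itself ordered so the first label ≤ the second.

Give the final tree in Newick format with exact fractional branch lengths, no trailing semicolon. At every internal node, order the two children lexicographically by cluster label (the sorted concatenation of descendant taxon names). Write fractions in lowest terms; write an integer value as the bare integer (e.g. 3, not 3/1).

(((A:4,(F:1/2,V:1/2):7/2):7/6,D:31/6):7/12,((H:3/2,I:3/2):1,N:5/2):13/4)

step 1: merge (F,V) at d=1; branch lengths F→1/2, V→1/2; new cluster FV
  updated: d(A,FV)=8, d(D,FV)=19/2, d(FV,H)=21/2, d(FV,I)=21/2, d(FV,N)=25/2
step 2: merge (H,I) at d=3; branch lengths H→3/2, I→3/2; new cluster HI
  updated: d(A,HI)=15, d(D,HI)=13, d(FV,HI)=21/2, d(HI,N)=5
step 3: merge (HI,N) at d=5; branch lengths HI→1, N→5/2; new cluster HIN
  updated: d(A,HIN)=37/3, d(D,HIN)=34/3, d(FV,HIN)=67/6
step 4: merge (A,FV) at d=8; branch lengths A→4, FV→7/2; new cluster AFV
  updated: d(AFV,D)=31/3, d(AFV,HIN)=104/9
step 5: merge (AFV,D) at d=31/3; branch lengths AFV→7/6, D→31/6; new cluster ADFV
  updated: d(ADFV,HIN)=23/2
step 6: merge (ADFV,HIN) at d=23/2; branch lengths ADFV→7/12, HIN→13/4; new cluster ADFHINV
final tree: (((A:4,(F:1/2,V:1/2):7/2):7/6,D:31/6):7/12,((H:3/2,I:3/2):1,N:5/2):13/4)
total length: 151/6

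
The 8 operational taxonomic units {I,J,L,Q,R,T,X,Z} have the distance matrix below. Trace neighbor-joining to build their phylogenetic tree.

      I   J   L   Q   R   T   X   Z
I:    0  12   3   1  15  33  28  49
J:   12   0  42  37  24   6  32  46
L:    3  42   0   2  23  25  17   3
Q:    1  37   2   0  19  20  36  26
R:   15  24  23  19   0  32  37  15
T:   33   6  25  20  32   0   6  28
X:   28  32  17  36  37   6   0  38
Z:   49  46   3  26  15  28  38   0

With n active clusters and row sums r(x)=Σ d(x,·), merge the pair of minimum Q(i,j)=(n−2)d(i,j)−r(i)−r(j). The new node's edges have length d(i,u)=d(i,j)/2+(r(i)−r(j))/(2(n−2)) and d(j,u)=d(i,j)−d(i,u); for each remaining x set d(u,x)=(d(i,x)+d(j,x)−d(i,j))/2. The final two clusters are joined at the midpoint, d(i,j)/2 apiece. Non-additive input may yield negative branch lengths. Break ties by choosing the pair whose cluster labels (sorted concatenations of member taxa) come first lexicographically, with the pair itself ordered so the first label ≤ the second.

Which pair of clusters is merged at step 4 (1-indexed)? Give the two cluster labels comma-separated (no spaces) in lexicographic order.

I,Q

iteration 1: select J,T (d=6, Q=-313); attach at lengths (85/12, -13/12); label the merged cluster JT
  updated: d(I,JT)=39/2, d(JT,L)=61/2, d(JT,Q)=51/2, d(JT,R)=25, d(JT,X)=16, d(JT,Z)=34
iteration 2: select JT,X (d=16, Q=-485/2); attach at lengths (117/20, 203/20); label the merged cluster JTX
  updated: d(I,JTX)=63/4, d(JTX,L)=63/4, d(JTX,Q)=91/4, d(JTX,R)=23, d(JTX,Z)=28
iteration 3: select R,Z (d=15, Q=-156); attach at lengths (17/4, 43/4); label the merged cluster RZ
  updated: d(I,RZ)=49/2, d(JTX,RZ)=18, d(L,RZ)=11/2, d(Q,RZ)=15
iteration 4: select I,Q (d=1, Q=-82); attach at lengths (13/12, -1/12); label the merged cluster IQ
  updated: d(IQ,JTX)=75/4, d(IQ,L)=2, d(IQ,RZ)=77/4
iteration 5: select IQ,L (d=2, Q=-237/4); attach at lengths (83/16, -51/16); label the merged cluster ILQ
  updated: d(ILQ,JTX)=65/4, d(ILQ,RZ)=91/8
iteration 6: select ILQ,JTX (d=65/4, Q=-365/8); attach at lengths (77/16, 183/16); label the merged cluster IJLQTX
  updated: d(IJLQTX,RZ)=105/16
iteration 7: select IJLQTX,RZ (d=105/16); attach at lengths (105/32, 105/32); label the merged cluster IJLQRTXZ
final tree: ((((I:13/12,Q:-1/12):83/16,L:-51/16):77/16,((J:85/12,T:-13/12):117/20,X:203/20):183/16):105/32,(R:17/4,Z:43/4):105/32)
total length: 1005/16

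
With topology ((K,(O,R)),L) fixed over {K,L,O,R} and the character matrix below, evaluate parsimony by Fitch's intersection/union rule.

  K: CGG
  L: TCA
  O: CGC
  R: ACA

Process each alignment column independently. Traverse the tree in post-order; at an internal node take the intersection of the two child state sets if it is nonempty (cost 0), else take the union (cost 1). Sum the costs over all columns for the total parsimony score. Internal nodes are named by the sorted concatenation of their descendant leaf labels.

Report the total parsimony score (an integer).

6

[col 0] OR: children O:{C}, R:{A} ∪→ {A,C}; cost 1
[col 0] KOR: children K:{C}, OR:{A,C} ∩→ {C}; cost 0
[col 0] KLOR: children KOR:{C}, L:{T} ∪→ {C,T}; cost 1
[col 1] OR: children O:{G}, R:{C} ∪→ {C,G}; cost 1
[col 1] KOR: children K:{G}, OR:{C,G} ∩→ {G}; cost 0
[col 1] KLOR: children KOR:{G}, L:{C} ∪→ {C,G}; cost 1
[col 2] OR: children O:{C}, R:{A} ∪→ {A,C}; cost 1
[col 2] KOR: children K:{G}, OR:{A,C} ∪→ {A,C,G}; cost 1
[col 2] KLOR: children KOR:{A,C,G}, L:{A} ∩→ {A}; cost 0
per-site changes: [2, 2, 2]; total = 6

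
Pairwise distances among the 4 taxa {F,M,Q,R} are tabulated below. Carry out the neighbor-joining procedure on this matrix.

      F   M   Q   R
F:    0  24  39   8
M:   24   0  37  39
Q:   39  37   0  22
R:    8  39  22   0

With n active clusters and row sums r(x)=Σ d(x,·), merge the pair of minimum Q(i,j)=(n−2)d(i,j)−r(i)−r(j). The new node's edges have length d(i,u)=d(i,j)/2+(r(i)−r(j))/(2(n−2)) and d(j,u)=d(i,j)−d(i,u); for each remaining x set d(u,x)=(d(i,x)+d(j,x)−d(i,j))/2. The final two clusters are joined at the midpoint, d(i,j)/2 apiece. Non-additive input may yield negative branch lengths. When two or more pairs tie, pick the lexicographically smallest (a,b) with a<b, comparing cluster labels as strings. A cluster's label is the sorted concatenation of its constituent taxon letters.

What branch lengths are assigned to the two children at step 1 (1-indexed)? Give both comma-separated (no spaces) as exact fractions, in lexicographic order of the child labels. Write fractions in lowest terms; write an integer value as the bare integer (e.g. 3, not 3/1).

9/2,7/2

iteration 1: select F,R (d=8, Q=-124); attach at lengths (9/2, 7/2); label the merged cluster FR
  updated: d(FR,M)=55/2, d(FR,Q)=53/2
iteration 2: select FR,M (d=55/2, Q=-91); attach at lengths (17/2, 19); label the merged cluster FMR
  updated: d(FMR,Q)=18
iteration 3: select FMR,Q (d=18); attach at lengths (9, 9); label the merged cluster FMQR
final tree: (((F:9/2,R:7/2):17/2,M:19):9,Q:9)
total length: 107/2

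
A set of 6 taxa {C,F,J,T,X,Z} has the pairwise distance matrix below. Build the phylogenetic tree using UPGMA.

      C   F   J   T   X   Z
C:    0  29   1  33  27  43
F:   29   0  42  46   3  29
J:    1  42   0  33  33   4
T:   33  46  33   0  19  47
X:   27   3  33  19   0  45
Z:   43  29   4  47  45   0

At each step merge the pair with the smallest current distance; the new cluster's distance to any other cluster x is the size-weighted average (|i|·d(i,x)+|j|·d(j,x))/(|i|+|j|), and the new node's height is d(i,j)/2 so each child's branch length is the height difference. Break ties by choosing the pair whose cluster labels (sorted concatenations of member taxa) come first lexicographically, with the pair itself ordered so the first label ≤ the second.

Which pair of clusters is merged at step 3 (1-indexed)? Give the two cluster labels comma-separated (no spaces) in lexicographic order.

CJ,Z

1. join C+J (d=1) ⇒ CJ; edges |C|=1/2, |J|=1/2
  updated: d(CJ,F)=71/2, d(CJ,T)=33, d(CJ,X)=30, d(CJ,Z)=47/2
2. join F+X (d=3) ⇒ FX; edges |F|=3/2, |X|=3/2
  updated: d(CJ,FX)=131/4, d(FX,T)=65/2, d(FX,Z)=37
3. join CJ+Z (d=47/2) ⇒ CJZ; edges |CJ|=45/4, |Z|=47/4
  updated: d(CJZ,FX)=205/6, d(CJZ,T)=113/3
4. join FX+T (d=65/2) ⇒ FTX; edges |FX|=59/4, |T|=65/4
  updated: d(CJZ,FTX)=106/3
5. join CJZ+FTX (d=106/3) ⇒ CFJTXZ; edges |CJZ|=71/12, |FTX|=17/12
final tree: (((C:1/2,J:1/2):45/4,Z:47/4):71/12,((F:3/2,X:3/2):59/4,T:65/4):17/12)
total length: 196/3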